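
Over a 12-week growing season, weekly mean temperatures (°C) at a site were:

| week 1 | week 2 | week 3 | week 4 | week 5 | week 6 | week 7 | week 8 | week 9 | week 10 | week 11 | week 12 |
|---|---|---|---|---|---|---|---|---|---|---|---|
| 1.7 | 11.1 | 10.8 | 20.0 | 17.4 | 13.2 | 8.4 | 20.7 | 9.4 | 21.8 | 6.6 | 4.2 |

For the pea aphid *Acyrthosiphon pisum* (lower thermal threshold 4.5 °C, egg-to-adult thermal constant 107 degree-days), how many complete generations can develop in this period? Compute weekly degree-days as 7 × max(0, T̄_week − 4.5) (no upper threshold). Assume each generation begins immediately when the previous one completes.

Weekly DD (7 × max(0, T̄ − 4.5)): 0.0, 46.2, 44.1, 108.5, 90.3, 60.9, 27.3, 113.4, 34.3, 121.1, 14.7, 0.0.
Season total = 660.8 DD.
Complete generations = ⌊660.8 / 107⌋ = 6.

6 generations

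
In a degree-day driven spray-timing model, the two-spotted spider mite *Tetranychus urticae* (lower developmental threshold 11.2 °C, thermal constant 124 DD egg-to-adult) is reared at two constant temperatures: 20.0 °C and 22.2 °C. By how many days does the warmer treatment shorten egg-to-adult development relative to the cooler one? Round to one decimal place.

At 20.0 °C: 124 / (20.0 − 11.2) = 124 / 8.8 = 14.091 d.
At 22.2 °C: 124 / (22.2 − 11.2) = 124 / 11.0 = 11.273 d.
Difference = |14.091 − 11.273| = 2.818 ≈ 2.8 days.

2.8 days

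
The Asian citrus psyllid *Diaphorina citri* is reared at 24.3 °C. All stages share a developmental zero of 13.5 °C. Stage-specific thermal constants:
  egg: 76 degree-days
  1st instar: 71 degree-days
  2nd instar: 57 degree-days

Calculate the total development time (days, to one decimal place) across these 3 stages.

Daily accumulation at 24.3 °C = 24.3 − 13.5 = 10.8 DD/day.
Total K = 76 + 71 + 57 = 204 DD.
Total duration = 204 / 10.8 = 18.889 ≈ 18.9 days.

18.9 days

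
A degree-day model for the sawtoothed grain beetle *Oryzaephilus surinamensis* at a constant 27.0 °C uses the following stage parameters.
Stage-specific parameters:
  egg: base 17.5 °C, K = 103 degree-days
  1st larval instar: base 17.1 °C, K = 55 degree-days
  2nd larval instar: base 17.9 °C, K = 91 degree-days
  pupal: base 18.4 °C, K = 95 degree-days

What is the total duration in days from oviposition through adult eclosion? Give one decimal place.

egg: 103 / (27.0 − 17.5) = 103 / 9.5 = 10.842 d.
1st larval instar: 55 / (27.0 − 17.1) = 55 / 9.9 = 5.556 d.
2nd larval instar: 91 / (27.0 − 17.9) = 91 / 9.1 = 10.000 d.
pupal: 95 / (27.0 − 18.4) = 95 / 8.6 = 11.047 d.
Sum = 37.444 ≈ 37.4 days.

37.4 days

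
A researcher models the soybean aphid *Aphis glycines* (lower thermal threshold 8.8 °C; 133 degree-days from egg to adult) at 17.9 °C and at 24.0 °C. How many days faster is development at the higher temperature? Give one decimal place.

5.9 days

At 17.9 °C: 133 / (17.9 − 8.8) = 133 / 9.1 = 14.615 d.
At 24.0 °C: 133 / (24.0 − 8.8) = 133 / 15.2 = 8.750 d.
Difference = |14.615 − 8.750| = 5.865 ≈ 5.9 days.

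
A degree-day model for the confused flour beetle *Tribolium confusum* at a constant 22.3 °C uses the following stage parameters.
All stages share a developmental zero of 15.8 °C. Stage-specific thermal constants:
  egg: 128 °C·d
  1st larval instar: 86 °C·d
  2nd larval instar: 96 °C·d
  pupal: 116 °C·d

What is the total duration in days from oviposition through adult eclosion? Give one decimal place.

Daily accumulation at 22.3 °C = 22.3 − 15.8 = 6.5 DD/day.
Total K = 128 + 86 + 96 + 116 = 426 DD.
Total duration = 426 / 6.5 = 65.538 ≈ 65.5 days.

65.5 days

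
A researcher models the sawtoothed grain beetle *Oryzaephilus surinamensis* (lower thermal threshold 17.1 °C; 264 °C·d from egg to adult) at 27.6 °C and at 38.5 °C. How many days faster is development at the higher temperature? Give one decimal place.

12.8 days

At 27.6 °C: 264 / (27.6 − 17.1) = 264 / 10.5 = 25.143 d.
At 38.5 °C: 264 / (38.5 − 17.1) = 264 / 21.4 = 12.336 d.
Difference = |25.143 − 12.336| = 12.806 ≈ 12.8 days.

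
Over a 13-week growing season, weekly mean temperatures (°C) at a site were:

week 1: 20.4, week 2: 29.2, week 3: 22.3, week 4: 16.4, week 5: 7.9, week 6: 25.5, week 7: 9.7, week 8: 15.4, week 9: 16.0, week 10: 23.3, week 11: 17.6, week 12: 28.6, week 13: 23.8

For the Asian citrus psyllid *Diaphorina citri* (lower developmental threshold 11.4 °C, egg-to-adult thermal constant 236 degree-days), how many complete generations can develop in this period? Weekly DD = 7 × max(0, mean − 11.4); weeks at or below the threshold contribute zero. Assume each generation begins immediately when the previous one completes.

Weekly DD (7 × max(0, T̄ − 11.4)): 63.0, 124.6, 76.3, 35.0, 0.0, 98.7, 0.0, 28.0, 32.2, 83.3, 43.4, 120.4, 86.8.
Season total = 791.7 DD.
Complete generations = ⌊791.7 / 236⌋ = 3.

3 generations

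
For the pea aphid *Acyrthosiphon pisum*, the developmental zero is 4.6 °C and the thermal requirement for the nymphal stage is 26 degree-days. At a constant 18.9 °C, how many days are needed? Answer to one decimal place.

1.8 days

Daily accumulation = 18.9 − 4.6 = 14.3 DD/day.
Duration = 26 / 14.3 = 1.818 ≈ 1.8 days.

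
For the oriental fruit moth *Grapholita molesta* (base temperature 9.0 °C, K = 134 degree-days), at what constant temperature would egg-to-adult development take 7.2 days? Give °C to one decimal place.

27.6 °C

Required daily accumulation = 134 / 7.2 = 18.611 DD/day.
T = T_base + 18.611 = 9.0 + 18.611 = 27.611 ≈ 27.6 °C.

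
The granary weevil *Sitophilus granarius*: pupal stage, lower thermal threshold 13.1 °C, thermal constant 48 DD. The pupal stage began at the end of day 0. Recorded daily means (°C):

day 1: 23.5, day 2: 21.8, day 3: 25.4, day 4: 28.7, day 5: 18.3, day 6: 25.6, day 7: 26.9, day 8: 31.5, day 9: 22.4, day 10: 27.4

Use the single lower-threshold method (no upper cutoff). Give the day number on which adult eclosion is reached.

Daily DD above 13.1 °C: 10.4, 8.7, 12.3, 15.6, 5.2, 12.5, 13.8, 18.4, 9.3, 14.3.
Cumulative: 10.4, 19.1, 31.4, 47.0, 52.2, 64.7, 78.5, 96.9, 106.2, 120.5.
The total first reaches 48 DD on day 5.

day 5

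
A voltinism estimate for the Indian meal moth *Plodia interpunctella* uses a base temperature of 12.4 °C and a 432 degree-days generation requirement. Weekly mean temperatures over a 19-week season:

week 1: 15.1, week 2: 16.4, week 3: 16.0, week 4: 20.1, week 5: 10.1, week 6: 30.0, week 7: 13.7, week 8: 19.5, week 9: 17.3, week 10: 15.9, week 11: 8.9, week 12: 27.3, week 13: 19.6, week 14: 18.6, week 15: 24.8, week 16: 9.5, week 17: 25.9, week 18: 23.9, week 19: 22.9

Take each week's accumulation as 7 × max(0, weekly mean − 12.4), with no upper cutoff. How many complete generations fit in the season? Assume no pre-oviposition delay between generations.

Weekly DD (7 × max(0, T̄ − 12.4)): 18.9, 28.0, 25.2, 53.9, 0.0, 123.2, 9.1, 49.7, 34.3, 24.5, 0.0, 104.3, 50.4, 43.4, 86.8, 0.0, 94.5, 80.5, 73.5.
Season total = 900.2 DD.
Complete generations = ⌊900.2 / 432⌋ = 2.

2 generations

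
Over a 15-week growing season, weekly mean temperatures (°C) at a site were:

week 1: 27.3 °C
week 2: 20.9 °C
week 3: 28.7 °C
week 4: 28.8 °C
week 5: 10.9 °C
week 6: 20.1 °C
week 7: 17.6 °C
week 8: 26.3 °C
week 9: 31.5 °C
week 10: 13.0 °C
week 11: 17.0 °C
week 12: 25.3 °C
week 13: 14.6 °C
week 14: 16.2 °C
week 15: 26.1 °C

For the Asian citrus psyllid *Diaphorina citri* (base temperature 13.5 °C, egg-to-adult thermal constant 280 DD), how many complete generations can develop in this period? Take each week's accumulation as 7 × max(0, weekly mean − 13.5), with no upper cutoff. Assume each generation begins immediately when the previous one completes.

Weekly DD (7 × max(0, T̄ − 13.5)): 96.6, 51.8, 106.4, 107.1, 0.0, 46.2, 28.7, 89.6, 126.0, 0.0, 24.5, 82.6, 7.7, 18.9, 88.2.
Season total = 874.3 DD.
Complete generations = ⌊874.3 / 280⌋ = 3.

3 generations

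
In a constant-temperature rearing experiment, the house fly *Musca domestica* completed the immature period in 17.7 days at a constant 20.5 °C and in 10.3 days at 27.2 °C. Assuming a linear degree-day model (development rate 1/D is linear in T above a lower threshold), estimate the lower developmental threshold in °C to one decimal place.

Under the model K = D·(T − T_b), so D₁·(T₁ − T_b) = D₂·(T₂ − T_b).
17.7·(20.5 − T_b) = 10.3·(27.2 − T_b)
T_b = (17.7·20.5 − 10.3·27.2) / (17.7 − 10.3) = 82.69 / 7.4 = 11.174 °C ≈ 11.2 °C.

11.2 °C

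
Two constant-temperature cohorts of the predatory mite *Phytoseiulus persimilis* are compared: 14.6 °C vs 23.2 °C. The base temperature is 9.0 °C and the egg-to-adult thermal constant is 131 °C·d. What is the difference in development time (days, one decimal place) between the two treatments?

14.2 days

At 14.6 °C: 131 / (14.6 − 9.0) = 131 / 5.6 = 23.393 d.
At 23.2 °C: 131 / (23.2 − 9.0) = 131 / 14.2 = 9.225 d.
Difference = |23.393 − 9.225| = 14.168 ≈ 14.2 days.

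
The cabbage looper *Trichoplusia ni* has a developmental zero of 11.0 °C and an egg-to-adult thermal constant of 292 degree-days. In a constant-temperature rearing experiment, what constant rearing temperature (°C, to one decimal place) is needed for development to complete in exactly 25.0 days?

Required daily accumulation = 292 / 25.0 = 11.680 DD/day.
T = T_base + 11.680 = 11.0 + 11.680 = 22.680 ≈ 22.7 °C.

22.7 °C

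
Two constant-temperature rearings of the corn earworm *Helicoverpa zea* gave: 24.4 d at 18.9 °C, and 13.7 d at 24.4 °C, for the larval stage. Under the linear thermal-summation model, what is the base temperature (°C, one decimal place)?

11.9 °C

Equal thermal constants: D₁(T₁ − T_b) = D₂(T₂ − T_b).
24.4·(18.9 − T_b) = 13.7·(24.4 − T_b)
T_b = (24.4·18.9 − 13.7·24.4) / (24.4 − 13.7) = 126.88 / 10.7 = 11.858 °C ≈ 11.9 °C.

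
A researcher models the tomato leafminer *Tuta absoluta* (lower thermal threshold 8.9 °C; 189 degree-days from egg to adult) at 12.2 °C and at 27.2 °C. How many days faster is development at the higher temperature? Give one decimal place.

46.9 days

At 12.2 °C: 189 / (12.2 − 8.9) = 189 / 3.3 = 57.273 d.
At 27.2 °C: 189 / (27.2 − 8.9) = 189 / 18.3 = 10.328 d.
Difference = |57.273 − 10.328| = 46.945 ≈ 46.9 days.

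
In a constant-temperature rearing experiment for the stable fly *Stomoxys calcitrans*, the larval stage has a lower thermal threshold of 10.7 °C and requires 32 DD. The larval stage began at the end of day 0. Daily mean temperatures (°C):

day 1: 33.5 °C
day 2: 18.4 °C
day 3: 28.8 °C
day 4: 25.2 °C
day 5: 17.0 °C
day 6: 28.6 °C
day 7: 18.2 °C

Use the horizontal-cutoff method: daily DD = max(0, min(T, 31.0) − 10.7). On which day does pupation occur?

Daily DD above 10.7 °C (capped at 20.3): 20.3, 7.7, 18.1, 14.5, 6.3, 17.9, 7.5.
Cumulative: 20.3, 28.0, 46.1, 60.6, 66.9, 84.8, 92.3.
The total first reaches 32 DD on day 3.

day 3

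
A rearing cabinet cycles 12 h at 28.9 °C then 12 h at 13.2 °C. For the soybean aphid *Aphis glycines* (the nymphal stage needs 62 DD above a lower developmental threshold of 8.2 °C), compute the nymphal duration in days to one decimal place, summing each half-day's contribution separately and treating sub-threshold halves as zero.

Day half: max(0, 28.9 − 8.2) × 0.5 = 20.7 × 0.5 = 10.35 DD.
Night half: max(0, 13.2 − 8.2) × 0.5 = 5.0 × 0.5 = 2.50 DD.
Per 24 h: 12.85 DD/day.
Duration = 62 / 12.85 = 4.825 ≈ 4.8 days.

4.8 days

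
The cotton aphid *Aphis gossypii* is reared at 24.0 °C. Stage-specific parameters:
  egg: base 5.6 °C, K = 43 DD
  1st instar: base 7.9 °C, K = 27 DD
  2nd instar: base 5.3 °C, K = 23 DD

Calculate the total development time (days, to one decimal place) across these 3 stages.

egg: 43 / (24.0 − 5.6) = 43 / 18.4 = 2.337 d.
1st instar: 27 / (24.0 − 7.9) = 27 / 16.1 = 1.677 d.
2nd instar: 23 / (24.0 − 5.3) = 23 / 18.7 = 1.230 d.
Sum = 5.244 ≈ 5.2 days.

5.2 days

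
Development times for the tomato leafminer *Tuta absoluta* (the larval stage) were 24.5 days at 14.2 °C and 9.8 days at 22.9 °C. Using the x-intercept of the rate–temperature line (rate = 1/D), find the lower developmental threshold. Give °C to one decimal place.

8.4 °C

Equal thermal constants: D₁(T₁ − T_b) = D₂(T₂ − T_b).
24.5·(14.2 − T_b) = 9.8·(22.9 − T_b)
T_b = (24.5·14.2 − 9.8·22.9) / (24.5 − 9.8) = 123.48 / 14.7 = 8.400 °C ≈ 8.4 °C.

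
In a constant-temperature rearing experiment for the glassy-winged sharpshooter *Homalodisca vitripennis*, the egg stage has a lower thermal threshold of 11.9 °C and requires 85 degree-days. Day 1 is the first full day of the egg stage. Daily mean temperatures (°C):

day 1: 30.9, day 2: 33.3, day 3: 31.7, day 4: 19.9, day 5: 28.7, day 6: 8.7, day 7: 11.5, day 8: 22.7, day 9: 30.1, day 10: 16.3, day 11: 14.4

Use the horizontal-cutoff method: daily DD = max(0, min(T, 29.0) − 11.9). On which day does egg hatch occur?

Daily DD above 11.9 °C (capped at 17.1): 17.1, 17.1, 17.1, 8.0, 16.8, 0.0, 0.0, 10.8, 17.1, 4.4, 2.5.
Cumulative: 17.1, 34.2, 51.3, 59.3, 76.1, 76.1, 76.1, 86.9, 104.0, 108.4, 110.9.
The total first reaches 85 DD on day 8.

day 8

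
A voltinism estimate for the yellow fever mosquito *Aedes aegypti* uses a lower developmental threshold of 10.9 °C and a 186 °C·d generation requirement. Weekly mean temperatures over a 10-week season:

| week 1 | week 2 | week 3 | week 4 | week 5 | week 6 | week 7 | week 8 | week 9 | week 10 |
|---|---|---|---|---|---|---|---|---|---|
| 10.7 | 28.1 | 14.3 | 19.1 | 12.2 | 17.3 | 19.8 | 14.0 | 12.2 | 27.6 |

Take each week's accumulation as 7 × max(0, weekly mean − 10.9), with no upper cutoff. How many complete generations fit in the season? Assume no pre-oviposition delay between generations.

Weekly DD (7 × max(0, T̄ − 10.9)): 0.0, 120.4, 23.8, 57.4, 9.1, 44.8, 62.3, 21.7, 9.1, 116.9.
Season total = 465.5 DD.
Complete generations = ⌊465.5 / 186⌋ = 2.

2 generations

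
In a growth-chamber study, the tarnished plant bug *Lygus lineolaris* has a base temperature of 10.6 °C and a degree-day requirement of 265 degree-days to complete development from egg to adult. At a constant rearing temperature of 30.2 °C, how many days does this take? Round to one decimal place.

13.5 days

Daily accumulation = 30.2 − 10.6 = 19.6 DD/day.
Duration = 265 / 19.6 = 13.520 ≈ 13.5 days.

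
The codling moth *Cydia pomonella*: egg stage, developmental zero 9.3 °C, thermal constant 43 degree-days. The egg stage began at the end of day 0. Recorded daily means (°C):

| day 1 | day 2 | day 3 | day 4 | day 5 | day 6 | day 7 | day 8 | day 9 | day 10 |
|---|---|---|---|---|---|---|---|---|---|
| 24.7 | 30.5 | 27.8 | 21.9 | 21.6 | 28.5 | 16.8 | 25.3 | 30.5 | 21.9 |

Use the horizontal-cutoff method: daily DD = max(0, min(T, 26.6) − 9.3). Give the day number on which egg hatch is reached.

Daily DD above 9.3 °C (capped at 17.3): 15.4, 17.3, 17.3, 12.6, 12.3, 17.3, 7.5, 16.0, 17.3, 12.6.
Cumulative: 15.4, 32.7, 50.0, 62.6, 74.9, 92.2, 99.7, 115.7, 133.0, 145.6.
The total first reaches 43 DD on day 3.

day 3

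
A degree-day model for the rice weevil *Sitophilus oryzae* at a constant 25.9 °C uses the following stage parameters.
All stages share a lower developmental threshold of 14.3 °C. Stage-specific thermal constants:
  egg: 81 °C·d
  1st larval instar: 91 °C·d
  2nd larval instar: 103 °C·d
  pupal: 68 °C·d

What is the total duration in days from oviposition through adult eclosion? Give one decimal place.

29.6 days

Daily accumulation at 25.9 °C = 25.9 − 14.3 = 11.6 DD/day.
Total K = 81 + 91 + 103 + 68 = 343 DD.
Total duration = 343 / 11.6 = 29.569 ≈ 29.6 days.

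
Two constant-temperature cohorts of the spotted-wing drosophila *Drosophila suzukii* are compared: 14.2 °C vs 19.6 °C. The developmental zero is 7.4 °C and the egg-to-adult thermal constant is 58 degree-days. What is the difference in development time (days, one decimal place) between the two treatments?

3.8 days

At 14.2 °C: 58 / (14.2 − 7.4) = 58 / 6.8 = 8.529 d.
At 19.6 °C: 58 / (19.6 − 7.4) = 58 / 12.2 = 4.754 d.
Difference = |8.529 − 4.754| = 3.775 ≈ 3.8 days.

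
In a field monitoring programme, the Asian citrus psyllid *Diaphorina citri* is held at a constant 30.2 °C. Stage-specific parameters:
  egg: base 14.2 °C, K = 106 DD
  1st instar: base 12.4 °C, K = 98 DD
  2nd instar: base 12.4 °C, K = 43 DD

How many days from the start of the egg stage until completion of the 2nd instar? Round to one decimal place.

egg: 106 / (30.2 − 14.2) = 106 / 16.0 = 6.625 d.
1st instar: 98 / (30.2 − 12.4) = 98 / 17.8 = 5.506 d.
2nd instar: 43 / (30.2 − 12.4) = 43 / 17.8 = 2.416 d.
Sum = 14.546 ≈ 14.5 days.

14.5 days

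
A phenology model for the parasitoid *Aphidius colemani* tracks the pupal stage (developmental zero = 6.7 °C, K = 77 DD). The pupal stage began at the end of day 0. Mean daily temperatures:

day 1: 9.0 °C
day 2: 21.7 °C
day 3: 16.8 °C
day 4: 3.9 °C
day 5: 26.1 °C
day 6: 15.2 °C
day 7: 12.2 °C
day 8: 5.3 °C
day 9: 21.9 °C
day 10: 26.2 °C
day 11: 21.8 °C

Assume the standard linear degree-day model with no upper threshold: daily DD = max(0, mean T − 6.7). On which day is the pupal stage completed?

Daily DD above 6.7 °C: 2.3, 15.0, 10.1, 0.0, 19.4, 8.5, 5.5, 0.0, 15.2, 19.5, 15.1.
Cumulative: 2.3, 17.3, 27.4, 27.4, 46.8, 55.3, 60.8, 60.8, 76.0, 95.5, 110.6.
The total first reaches 77 DD on day 10.

day 10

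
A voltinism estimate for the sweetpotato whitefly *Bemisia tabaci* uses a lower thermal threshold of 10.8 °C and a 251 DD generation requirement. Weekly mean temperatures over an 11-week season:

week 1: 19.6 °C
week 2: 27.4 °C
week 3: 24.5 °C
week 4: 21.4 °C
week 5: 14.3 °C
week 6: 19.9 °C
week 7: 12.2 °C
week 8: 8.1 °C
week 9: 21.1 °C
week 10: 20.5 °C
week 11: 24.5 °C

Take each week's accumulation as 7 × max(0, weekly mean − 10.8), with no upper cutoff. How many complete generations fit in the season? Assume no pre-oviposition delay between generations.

2 generations

Weekly DD (7 × max(0, T̄ − 10.8)): 61.6, 116.2, 95.9, 74.2, 24.5, 63.7, 9.8, 0.0, 72.1, 67.9, 95.9.
Season total = 681.8 DD.
Complete generations = ⌊681.8 / 251⌋ = 2.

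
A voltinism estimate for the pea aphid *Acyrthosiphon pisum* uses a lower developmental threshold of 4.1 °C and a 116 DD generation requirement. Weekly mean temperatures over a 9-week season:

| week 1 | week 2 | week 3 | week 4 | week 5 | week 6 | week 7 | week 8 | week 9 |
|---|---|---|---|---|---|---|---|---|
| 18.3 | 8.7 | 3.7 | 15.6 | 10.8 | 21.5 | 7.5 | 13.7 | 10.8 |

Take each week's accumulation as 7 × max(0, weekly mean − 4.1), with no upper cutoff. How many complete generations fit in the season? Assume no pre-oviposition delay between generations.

Weekly DD (7 × max(0, T̄ − 4.1)): 99.4, 32.2, 0.0, 80.5, 46.9, 121.8, 23.8, 67.2, 46.9.
Season total = 518.7 DD.
Complete generations = ⌊518.7 / 116⌋ = 4.

4 generations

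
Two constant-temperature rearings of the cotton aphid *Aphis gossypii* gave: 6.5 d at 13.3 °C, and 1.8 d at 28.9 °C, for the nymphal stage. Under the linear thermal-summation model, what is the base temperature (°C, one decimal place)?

Equal thermal constants: D₁(T₁ − T_b) = D₂(T₂ − T_b).
6.5·(13.3 − T_b) = 1.8·(28.9 − T_b)
T_b = (6.5·13.3 − 1.8·28.9) / (6.5 − 1.8) = 34.43 / 4.7 = 7.326 °C ≈ 7.3 °C.

7.3 °C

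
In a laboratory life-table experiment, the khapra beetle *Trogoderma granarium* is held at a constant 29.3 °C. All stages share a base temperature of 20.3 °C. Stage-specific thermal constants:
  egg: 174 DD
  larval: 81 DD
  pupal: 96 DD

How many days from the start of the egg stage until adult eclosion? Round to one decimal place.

Daily accumulation at 29.3 °C = 29.3 − 20.3 = 9.0 DD/day.
Total K = 174 + 81 + 96 = 351 DD.
Total duration = 351 / 9.0 = 39.000 ≈ 39.0 days.

39.0 days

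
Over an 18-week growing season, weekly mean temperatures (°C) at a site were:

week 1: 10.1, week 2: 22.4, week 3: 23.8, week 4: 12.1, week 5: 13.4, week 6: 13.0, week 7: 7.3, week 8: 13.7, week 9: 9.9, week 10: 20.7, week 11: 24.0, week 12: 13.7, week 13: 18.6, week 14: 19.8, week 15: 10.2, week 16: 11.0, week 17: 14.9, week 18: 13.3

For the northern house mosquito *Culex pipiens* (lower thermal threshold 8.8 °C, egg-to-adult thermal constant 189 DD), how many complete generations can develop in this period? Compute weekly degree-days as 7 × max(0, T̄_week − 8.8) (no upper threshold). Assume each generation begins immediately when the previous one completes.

4 generations

Weekly DD (7 × max(0, T̄ − 8.8)): 9.1, 95.2, 105.0, 23.1, 32.2, 29.4, 0.0, 34.3, 7.7, 83.3, 106.4, 34.3, 68.6, 77.0, 9.8, 15.4, 42.7, 31.5.
Season total = 805.0 DD.
Complete generations = ⌊805.0 / 189⌋ = 4.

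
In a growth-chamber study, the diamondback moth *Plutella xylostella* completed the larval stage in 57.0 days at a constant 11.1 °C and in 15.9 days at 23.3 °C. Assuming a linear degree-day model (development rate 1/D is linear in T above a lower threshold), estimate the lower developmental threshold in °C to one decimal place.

Under the model K = D·(T − T_b), so D₁·(T₁ − T_b) = D₂·(T₂ − T_b).
57.0·(11.1 − T_b) = 15.9·(23.3 − T_b)
T_b = (57.0·11.1 − 15.9·23.3) / (57.0 − 15.9) = 262.23 / 41.1 = 6.380 °C ≈ 6.4 °C.

6.4 °C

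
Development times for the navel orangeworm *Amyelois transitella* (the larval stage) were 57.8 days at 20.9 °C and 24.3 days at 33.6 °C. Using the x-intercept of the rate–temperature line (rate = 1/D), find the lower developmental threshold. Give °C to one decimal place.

Under the model K = D·(T − T_b), so D₁·(T₁ − T_b) = D₂·(T₂ − T_b).
57.8·(20.9 − T_b) = 24.3·(33.6 − T_b)
T_b = (57.8·20.9 − 24.3·33.6) / (57.8 − 24.3) = 391.54 / 33.5 = 11.688 °C ≈ 11.7 °C.

11.7 °C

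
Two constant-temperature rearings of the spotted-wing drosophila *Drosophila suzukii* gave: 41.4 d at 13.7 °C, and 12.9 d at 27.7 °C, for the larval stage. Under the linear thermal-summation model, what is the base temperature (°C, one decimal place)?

Equal thermal constants: D₁(T₁ − T_b) = D₂(T₂ − T_b).
41.4·(13.7 − T_b) = 12.9·(27.7 − T_b)
T_b = (41.4·13.7 − 12.9·27.7) / (41.4 − 12.9) = 209.85 / 28.5 = 7.363 °C ≈ 7.4 °C.

7.4 °C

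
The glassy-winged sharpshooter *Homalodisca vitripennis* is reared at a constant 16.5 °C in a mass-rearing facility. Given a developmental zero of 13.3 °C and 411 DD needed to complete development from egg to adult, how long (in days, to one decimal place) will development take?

128.4 days

Daily accumulation = 16.5 − 13.3 = 3.2 DD/day.
Duration = 411 / 3.2 = 128.438 ≈ 128.4 days.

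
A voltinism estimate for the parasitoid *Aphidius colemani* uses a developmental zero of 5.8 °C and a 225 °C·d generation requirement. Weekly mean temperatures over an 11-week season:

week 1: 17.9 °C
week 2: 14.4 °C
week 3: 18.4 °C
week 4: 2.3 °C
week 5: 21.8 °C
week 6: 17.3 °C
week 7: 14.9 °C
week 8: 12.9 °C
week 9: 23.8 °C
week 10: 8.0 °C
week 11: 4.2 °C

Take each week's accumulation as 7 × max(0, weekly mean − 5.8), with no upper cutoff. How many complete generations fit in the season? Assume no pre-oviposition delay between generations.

Weekly DD (7 × max(0, T̄ − 5.8)): 84.7, 60.2, 88.2, 0.0, 112.0, 80.5, 63.7, 49.7, 126.0, 15.4, 0.0.
Season total = 680.4 DD.
Complete generations = ⌊680.4 / 225⌋ = 3.

3 generations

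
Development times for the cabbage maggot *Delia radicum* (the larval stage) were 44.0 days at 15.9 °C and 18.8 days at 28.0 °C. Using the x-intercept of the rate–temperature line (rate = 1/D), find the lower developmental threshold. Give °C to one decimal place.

Equal thermal constants: D₁(T₁ − T_b) = D₂(T₂ − T_b).
44.0·(15.9 − T_b) = 18.8·(28.0 − T_b)
T_b = (44.0·15.9 − 18.8·28.0) / (44.0 − 18.8) = 173.20 / 25.2 = 6.873 °C ≈ 6.9 °C.

6.9 °C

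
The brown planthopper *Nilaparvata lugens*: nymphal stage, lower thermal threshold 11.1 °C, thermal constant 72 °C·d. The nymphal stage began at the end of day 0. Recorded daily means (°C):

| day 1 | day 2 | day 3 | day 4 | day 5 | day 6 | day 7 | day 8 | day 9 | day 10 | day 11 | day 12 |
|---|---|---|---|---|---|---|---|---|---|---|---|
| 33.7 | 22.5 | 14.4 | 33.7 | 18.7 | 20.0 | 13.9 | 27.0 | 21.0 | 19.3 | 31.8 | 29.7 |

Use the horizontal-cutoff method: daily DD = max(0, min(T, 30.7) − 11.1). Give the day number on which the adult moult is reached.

day 7

Daily DD above 11.1 °C (capped at 19.6): 19.6, 11.4, 3.3, 19.6, 7.6, 8.9, 2.8, 15.9, 9.9, 8.2, 19.6, 18.6.
Cumulative: 19.6, 31.0, 34.3, 53.9, 61.5, 70.4, 73.2, 89.1, 99.0, 107.2, 126.8, 145.4.
The total first reaches 72 DD on day 7.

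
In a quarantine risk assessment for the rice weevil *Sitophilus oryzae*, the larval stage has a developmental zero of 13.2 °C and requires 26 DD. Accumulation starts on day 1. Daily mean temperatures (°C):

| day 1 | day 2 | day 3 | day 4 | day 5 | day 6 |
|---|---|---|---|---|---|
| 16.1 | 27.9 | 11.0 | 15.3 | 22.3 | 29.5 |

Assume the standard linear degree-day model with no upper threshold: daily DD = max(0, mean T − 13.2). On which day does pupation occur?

Daily DD above 13.2 °C: 2.9, 14.7, 0.0, 2.1, 9.1, 16.3.
Cumulative: 2.9, 17.6, 17.6, 19.7, 28.8, 45.1.
The total first reaches 26 DD on day 5.

day 5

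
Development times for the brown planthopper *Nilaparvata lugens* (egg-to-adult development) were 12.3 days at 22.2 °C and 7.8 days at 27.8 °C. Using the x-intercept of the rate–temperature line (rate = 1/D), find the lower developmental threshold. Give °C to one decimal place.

Equal thermal constants: D₁(T₁ − T_b) = D₂(T₂ − T_b).
12.3·(22.2 − T_b) = 7.8·(27.8 − T_b)
T_b = (12.3·22.2 − 7.8·27.8) / (12.3 − 7.8) = 56.22 / 4.5 = 12.493 °C ≈ 12.5 °C.

12.5 °C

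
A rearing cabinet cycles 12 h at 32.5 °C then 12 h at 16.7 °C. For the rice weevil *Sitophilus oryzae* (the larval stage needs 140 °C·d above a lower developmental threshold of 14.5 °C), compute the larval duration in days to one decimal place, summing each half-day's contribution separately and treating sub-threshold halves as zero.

13.9 days

Day half: max(0, 32.5 − 14.5) × 0.5 = 18.0 × 0.5 = 9.00 DD.
Night half: max(0, 16.7 − 14.5) × 0.5 = 2.2 × 0.5 = 1.10 DD.
Per 24 h: 10.10 DD/day.
Duration = 140 / 10.10 = 13.861 ≈ 13.9 days.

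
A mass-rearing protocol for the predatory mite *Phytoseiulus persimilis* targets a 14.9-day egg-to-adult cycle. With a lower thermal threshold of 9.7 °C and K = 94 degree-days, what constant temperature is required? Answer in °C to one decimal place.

16.0 °C

Required daily accumulation = 94 / 14.9 = 6.309 DD/day.
T = T_base + 6.309 = 9.7 + 6.309 = 16.009 ≈ 16.0 °C.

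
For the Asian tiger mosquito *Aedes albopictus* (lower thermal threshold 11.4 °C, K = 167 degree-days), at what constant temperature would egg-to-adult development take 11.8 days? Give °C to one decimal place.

25.6 °C

Required daily accumulation = 167 / 11.8 = 14.153 DD/day.
T = T_base + 14.153 = 11.4 + 14.153 = 25.553 ≈ 25.6 °C.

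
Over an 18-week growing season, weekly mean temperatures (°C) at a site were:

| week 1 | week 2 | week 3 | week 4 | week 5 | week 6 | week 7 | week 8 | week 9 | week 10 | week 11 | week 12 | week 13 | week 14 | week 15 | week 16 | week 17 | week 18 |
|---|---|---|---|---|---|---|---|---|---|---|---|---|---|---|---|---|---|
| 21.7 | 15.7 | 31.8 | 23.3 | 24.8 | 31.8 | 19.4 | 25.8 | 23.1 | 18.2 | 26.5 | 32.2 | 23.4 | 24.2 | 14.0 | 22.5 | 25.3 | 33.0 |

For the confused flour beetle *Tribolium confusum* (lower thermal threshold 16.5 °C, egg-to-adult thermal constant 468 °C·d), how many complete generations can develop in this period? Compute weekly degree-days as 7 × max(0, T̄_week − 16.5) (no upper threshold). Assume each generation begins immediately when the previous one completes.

Weekly DD (7 × max(0, T̄ − 16.5)): 36.4, 0.0, 107.1, 47.6, 58.1, 107.1, 20.3, 65.1, 46.2, 11.9, 70.0, 109.9, 48.3, 53.9, 0.0, 42.0, 61.6, 115.5.
Season total = 1001.0 DD.
Complete generations = ⌊1001.0 / 468⌋ = 2.

2 generations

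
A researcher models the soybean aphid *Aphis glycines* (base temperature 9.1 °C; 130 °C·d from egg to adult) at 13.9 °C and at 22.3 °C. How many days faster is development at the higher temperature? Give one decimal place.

17.2 days

At 13.9 °C: 130 / (13.9 − 9.1) = 130 / 4.8 = 27.083 d.
At 22.3 °C: 130 / (22.3 − 9.1) = 130 / 13.2 = 9.848 d.
Difference = |27.083 − 9.848| = 17.235 ≈ 17.2 days.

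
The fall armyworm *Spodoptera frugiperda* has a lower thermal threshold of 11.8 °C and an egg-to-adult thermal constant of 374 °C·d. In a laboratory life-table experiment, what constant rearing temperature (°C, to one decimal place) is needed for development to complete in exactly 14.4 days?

Required daily accumulation = 374 / 14.4 = 25.972 DD/day.
T = T_base + 25.972 = 11.8 + 25.972 = 37.772 ≈ 37.8 °C.

37.8 °C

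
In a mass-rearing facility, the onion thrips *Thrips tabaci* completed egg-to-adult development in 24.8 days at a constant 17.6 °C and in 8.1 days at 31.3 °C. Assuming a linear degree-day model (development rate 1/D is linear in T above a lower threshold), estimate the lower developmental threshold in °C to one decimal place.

11.0 °C

Equal thermal constants: D₁(T₁ − T_b) = D₂(T₂ − T_b).
24.8·(17.6 − T_b) = 8.1·(31.3 − T_b)
T_b = (24.8·17.6 − 8.1·31.3) / (24.8 − 8.1) = 182.95 / 16.7 = 10.955 °C ≈ 11.0 °C.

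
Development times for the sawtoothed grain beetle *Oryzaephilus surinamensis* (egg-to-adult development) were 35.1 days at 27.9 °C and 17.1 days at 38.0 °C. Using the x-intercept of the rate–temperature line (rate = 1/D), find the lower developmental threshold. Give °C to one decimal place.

Equal thermal constants: D₁(T₁ − T_b) = D₂(T₂ − T_b).
35.1·(27.9 − T_b) = 17.1·(38.0 − T_b)
T_b = (35.1·27.9 − 17.1·38.0) / (35.1 − 17.1) = 329.49 / 18.0 = 18.305 °C ≈ 18.3 °C.

18.3 °C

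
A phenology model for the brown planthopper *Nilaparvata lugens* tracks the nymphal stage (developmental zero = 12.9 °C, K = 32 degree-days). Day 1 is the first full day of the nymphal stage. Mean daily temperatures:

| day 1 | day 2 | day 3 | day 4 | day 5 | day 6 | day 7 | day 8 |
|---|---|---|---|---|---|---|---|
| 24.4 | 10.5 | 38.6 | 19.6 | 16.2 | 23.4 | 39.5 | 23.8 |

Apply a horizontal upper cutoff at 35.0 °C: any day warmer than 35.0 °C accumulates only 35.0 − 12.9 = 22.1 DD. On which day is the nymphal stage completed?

day 3

Daily DD above 12.9 °C (capped at 22.1): 11.5, 0.0, 22.1, 6.7, 3.3, 10.5, 22.1, 10.9.
Cumulative: 11.5, 11.5, 33.6, 40.3, 43.6, 54.1, 76.2, 87.1.
The total first reaches 32 DD on day 3.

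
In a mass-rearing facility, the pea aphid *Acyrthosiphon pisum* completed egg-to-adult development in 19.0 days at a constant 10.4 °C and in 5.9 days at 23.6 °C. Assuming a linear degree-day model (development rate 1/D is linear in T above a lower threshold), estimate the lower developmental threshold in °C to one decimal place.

Linear rate model ⇒ the product D·(T − T_b) is constant across temperatures.
19.0·(10.4 − T_b) = 5.9·(23.6 − T_b)
T_b = (19.0·10.4 − 5.9·23.6) / (19.0 − 5.9) = 58.36 / 13.1 = 4.455 °C ≈ 4.5 °C.

4.5 °C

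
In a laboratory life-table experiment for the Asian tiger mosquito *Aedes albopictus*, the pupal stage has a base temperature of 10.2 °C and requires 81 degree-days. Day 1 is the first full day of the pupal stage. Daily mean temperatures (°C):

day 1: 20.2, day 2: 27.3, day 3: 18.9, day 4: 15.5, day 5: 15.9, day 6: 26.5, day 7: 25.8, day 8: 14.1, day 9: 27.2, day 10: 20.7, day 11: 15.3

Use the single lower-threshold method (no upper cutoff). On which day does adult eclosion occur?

day 8

Daily DD above 10.2 °C: 10.0, 17.1, 8.7, 5.3, 5.7, 16.3, 15.6, 3.9, 17.0, 10.5, 5.1.
Cumulative: 10.0, 27.1, 35.8, 41.1, 46.8, 63.1, 78.7, 82.6, 99.6, 110.1, 115.2.
The total first reaches 81 DD on day 8.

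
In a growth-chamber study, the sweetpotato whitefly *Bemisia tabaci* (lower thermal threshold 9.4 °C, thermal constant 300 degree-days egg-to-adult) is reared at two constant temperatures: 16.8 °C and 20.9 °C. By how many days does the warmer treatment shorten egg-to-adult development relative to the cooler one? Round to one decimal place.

At 16.8 °C: 300 / (16.8 − 9.4) = 300 / 7.4 = 40.541 d.
At 20.9 °C: 300 / (20.9 − 9.4) = 300 / 11.5 = 26.087 d.
Difference = |40.541 − 26.087| = 14.454 ≈ 14.5 days.

14.5 days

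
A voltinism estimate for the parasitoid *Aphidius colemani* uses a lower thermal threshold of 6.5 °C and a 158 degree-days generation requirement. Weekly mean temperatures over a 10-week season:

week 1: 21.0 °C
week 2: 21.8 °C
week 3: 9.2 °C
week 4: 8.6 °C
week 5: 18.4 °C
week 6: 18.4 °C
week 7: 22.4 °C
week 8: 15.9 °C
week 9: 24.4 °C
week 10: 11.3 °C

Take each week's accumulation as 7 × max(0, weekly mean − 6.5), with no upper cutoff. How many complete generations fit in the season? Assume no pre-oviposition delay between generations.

4 generations

Weekly DD (7 × max(0, T̄ − 6.5)): 101.5, 107.1, 18.9, 14.7, 83.3, 83.3, 111.3, 65.8, 125.3, 33.6.
Season total = 744.8 DD.
Complete generations = ⌊744.8 / 158⌋ = 4.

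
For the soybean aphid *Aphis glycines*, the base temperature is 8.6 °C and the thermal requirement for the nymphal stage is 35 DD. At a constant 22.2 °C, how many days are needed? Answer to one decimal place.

2.6 days

Daily accumulation = 22.2 − 8.6 = 13.6 DD/day.
Duration = 35 / 13.6 = 2.574 ≈ 2.6 days.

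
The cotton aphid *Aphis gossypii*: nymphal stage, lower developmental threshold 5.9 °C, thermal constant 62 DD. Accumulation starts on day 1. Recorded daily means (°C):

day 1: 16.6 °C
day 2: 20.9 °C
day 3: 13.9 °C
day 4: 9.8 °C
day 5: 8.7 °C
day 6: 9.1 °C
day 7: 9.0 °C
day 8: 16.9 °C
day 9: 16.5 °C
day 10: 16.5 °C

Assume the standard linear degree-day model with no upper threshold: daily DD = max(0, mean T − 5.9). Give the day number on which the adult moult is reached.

day 9

Daily DD above 5.9 °C: 10.7, 15.0, 8.0, 3.9, 2.8, 3.2, 3.1, 11.0, 10.6, 10.6.
Cumulative: 10.7, 25.7, 33.7, 37.6, 40.4, 43.6, 46.7, 57.7, 68.3, 78.9.
The total first reaches 62 DD on day 9.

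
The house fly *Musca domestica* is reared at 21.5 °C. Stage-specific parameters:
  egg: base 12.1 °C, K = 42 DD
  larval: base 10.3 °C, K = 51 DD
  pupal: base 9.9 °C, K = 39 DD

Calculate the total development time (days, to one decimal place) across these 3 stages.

12.4 days

egg: 42 / (21.5 − 12.1) = 42 / 9.4 = 4.468 d.
larval: 51 / (21.5 − 10.3) = 51 / 11.2 = 4.554 d.
pupal: 39 / (21.5 − 9.9) = 39 / 11.6 = 3.362 d.
Sum = 12.384 ≈ 12.4 days.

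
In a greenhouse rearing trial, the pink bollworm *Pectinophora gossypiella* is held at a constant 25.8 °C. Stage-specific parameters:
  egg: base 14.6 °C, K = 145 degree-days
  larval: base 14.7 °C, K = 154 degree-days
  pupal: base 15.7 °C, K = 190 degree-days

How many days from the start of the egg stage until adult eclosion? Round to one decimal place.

45.6 days

egg: 145 / (25.8 − 14.6) = 145 / 11.2 = 12.946 d.
larval: 154 / (25.8 − 14.7) = 154 / 11.1 = 13.874 d.
pupal: 190 / (25.8 − 15.7) = 190 / 10.1 = 18.812 d.
Sum = 45.632 ≈ 45.6 days.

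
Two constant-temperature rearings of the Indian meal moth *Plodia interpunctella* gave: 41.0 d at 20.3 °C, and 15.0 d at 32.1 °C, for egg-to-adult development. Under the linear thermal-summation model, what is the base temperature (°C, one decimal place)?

13.5 °C

Linear rate model ⇒ the product D·(T − T_b) is constant across temperatures.
41.0·(20.3 − T_b) = 15.0·(32.1 − T_b)
T_b = (41.0·20.3 − 15.0·32.1) / (41.0 − 15.0) = 350.80 / 26.0 = 13.492 °C ≈ 13.5 °C.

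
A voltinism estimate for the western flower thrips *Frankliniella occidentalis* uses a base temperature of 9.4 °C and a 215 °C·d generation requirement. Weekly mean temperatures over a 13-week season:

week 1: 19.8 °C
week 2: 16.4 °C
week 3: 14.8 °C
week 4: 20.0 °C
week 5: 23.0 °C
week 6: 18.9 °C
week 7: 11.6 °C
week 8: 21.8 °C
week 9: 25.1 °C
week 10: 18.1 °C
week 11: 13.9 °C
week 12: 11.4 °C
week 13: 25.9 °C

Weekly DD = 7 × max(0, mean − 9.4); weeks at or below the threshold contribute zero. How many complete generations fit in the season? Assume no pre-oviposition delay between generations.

Weekly DD (7 × max(0, T̄ − 9.4)): 72.8, 49.0, 37.8, 74.2, 95.2, 66.5, 15.4, 86.8, 109.9, 60.9, 31.5, 14.0, 115.5.
Season total = 829.5 DD.
Complete generations = ⌊829.5 / 215⌋ = 3.

3 generations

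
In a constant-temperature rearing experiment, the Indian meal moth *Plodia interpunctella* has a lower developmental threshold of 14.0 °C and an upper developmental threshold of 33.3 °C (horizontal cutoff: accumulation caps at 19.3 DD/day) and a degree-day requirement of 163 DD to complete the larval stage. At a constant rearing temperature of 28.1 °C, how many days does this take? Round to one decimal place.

11.6 days

Daily accumulation = 28.1 − 14.0 = 14.1 DD/day.
Duration = 163 / 14.1 = 11.560 ≈ 11.6 days.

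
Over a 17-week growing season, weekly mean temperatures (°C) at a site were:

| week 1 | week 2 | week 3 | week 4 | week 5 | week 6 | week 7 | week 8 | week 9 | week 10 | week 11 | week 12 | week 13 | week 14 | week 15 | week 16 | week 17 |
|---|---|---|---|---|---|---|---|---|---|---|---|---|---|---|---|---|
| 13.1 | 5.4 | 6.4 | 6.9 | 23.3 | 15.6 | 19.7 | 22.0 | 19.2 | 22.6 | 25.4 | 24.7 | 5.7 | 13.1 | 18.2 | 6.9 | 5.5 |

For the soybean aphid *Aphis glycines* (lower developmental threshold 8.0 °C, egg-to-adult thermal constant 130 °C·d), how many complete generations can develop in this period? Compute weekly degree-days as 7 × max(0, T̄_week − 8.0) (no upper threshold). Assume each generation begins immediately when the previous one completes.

6 generations

Weekly DD (7 × max(0, T̄ − 8.0)): 35.7, 0.0, 0.0, 0.0, 107.1, 53.2, 81.9, 98.0, 78.4, 102.2, 121.8, 116.9, 0.0, 35.7, 71.4, 0.0, 0.0.
Season total = 902.3 DD.
Complete generations = ⌊902.3 / 130⌋ = 6.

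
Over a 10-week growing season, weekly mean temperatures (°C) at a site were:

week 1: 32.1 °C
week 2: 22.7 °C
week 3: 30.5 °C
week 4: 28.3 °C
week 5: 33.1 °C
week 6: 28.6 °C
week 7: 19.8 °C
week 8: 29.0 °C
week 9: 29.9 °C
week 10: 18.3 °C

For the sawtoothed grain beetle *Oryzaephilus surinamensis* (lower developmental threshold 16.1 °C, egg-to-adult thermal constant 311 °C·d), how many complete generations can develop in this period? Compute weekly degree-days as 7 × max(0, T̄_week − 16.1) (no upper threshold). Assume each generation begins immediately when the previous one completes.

Weekly DD (7 × max(0, T̄ − 16.1)): 112.0, 46.2, 100.8, 85.4, 119.0, 87.5, 25.9, 90.3, 96.6, 15.4.
Season total = 779.1 DD.
Complete generations = ⌊779.1 / 311⌋ = 2.

2 generations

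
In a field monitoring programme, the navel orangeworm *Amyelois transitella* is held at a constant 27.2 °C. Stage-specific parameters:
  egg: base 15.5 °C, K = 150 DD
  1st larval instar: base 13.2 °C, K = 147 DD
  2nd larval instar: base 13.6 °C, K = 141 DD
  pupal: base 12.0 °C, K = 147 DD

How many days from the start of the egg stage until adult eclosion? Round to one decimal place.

egg: 150 / (27.2 − 15.5) = 150 / 11.7 = 12.821 d.
1st larval instar: 147 / (27.2 − 13.2) = 147 / 14.0 = 10.500 d.
2nd larval instar: 141 / (27.2 − 13.6) = 141 / 13.6 = 10.368 d.
pupal: 147 / (27.2 − 12.0) = 147 / 15.2 = 9.671 d.
Sum = 43.359 ≈ 43.4 days.

43.4 days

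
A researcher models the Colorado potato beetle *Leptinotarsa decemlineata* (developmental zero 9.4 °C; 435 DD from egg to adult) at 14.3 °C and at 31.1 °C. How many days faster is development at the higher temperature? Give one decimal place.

68.7 days

At 14.3 °C: 435 / (14.3 − 9.4) = 435 / 4.9 = 88.776 d.
At 31.1 °C: 435 / (31.1 − 9.4) = 435 / 21.7 = 20.046 d.
Difference = |88.776 − 20.046| = 68.729 ≈ 68.7 days.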